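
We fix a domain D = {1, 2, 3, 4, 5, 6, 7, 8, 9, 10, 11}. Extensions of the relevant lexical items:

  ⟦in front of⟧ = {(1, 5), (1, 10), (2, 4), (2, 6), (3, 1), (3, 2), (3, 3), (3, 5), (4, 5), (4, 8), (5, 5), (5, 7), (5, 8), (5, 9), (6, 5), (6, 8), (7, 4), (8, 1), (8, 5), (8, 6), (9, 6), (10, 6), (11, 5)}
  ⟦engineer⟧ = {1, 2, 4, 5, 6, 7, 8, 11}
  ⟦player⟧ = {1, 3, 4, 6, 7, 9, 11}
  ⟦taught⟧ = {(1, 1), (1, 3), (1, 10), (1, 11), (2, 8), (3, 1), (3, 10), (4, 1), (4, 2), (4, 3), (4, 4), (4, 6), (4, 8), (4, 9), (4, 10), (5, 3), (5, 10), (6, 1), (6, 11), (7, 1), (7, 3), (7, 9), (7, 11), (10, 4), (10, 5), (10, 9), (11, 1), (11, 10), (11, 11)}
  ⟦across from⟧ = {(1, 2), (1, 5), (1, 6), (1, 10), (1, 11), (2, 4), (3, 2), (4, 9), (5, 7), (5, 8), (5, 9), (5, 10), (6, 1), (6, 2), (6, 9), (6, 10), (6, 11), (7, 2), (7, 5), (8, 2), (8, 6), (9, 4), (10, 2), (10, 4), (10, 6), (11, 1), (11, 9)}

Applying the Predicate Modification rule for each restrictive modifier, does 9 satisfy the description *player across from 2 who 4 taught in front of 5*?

⟦across from 2⟧ = {x : ⟨x, 2⟩ ∈ ⟦across from⟧} = {1, 3, 6, 7, 8, 10}
⟦who 4 taught⟧ = {x : ⟨4, x⟩ ∈ ⟦taught⟧} = {1, 2, 3, 4, 6, 8, 9, 10}
⟦in front of 5⟧ = {x : ⟨x, 5⟩ ∈ ⟦in front of⟧} = {1, 3, 4, 5, 6, 8, 11}
⟦player⟧ = {1, 3, 4, 6, 7, 9, 11}
… ∩ ⟦across from 2⟧ = {1, 3, 4, 6, 7, 9, 11} ∩ {1, 3, 6, 7, 8, 10} = {1, 3, 6, 7}
… ∩ ⟦who 4 taught⟧ = {1, 3, 6, 7} ∩ {1, 2, 3, 4, 6, 8, 9, 10} = {1, 3, 6}
… ∩ ⟦in front of 5⟧ = {1, 3, 6} ∩ {1, 3, 4, 5, 6, 8, 11} = {1, 3, 6}
⟦player across from 2 who 4 taught in front of 5⟧ = {1, 3, 6}; 9 ∉ this set.

no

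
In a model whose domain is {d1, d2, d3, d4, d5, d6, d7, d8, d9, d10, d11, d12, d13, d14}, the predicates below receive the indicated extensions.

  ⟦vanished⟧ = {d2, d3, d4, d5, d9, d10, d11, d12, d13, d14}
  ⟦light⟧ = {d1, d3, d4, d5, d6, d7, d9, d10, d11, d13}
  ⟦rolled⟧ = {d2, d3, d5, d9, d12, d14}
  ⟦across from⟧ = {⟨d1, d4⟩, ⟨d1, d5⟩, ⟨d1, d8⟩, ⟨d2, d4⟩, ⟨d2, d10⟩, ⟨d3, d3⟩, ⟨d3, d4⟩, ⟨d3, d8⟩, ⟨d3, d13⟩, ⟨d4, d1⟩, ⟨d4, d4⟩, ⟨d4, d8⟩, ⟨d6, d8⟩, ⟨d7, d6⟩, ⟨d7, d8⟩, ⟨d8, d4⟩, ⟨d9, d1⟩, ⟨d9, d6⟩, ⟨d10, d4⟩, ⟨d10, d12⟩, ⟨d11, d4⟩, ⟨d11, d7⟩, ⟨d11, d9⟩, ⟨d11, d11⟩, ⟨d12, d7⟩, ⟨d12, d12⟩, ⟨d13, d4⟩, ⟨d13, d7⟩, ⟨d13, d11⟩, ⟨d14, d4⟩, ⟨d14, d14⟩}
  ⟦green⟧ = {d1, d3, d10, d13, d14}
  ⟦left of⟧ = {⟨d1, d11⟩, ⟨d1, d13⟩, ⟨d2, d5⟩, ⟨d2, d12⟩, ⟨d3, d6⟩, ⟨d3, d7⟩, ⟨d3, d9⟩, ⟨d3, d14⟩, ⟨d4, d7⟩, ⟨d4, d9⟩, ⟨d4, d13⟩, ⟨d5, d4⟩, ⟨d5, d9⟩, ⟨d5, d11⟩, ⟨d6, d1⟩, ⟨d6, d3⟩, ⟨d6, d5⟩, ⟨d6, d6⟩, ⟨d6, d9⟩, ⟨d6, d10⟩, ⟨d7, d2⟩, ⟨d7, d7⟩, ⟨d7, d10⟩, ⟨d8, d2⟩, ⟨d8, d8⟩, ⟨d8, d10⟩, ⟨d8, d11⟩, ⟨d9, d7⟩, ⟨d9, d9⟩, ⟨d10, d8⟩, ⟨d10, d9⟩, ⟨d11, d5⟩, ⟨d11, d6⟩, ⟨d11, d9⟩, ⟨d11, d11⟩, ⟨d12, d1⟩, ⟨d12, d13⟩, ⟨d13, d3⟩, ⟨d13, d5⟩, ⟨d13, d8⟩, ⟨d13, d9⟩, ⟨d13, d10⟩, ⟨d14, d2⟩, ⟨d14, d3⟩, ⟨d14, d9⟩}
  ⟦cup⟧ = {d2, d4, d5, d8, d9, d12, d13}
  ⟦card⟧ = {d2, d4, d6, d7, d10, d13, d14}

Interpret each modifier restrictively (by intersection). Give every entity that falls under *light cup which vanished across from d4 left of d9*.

⟦which vanished⟧ = ⟦vanished⟧ = {d2, d3, d4, d5, d9, d10, d11, d12, d13, d14}
⟦across from d4⟧ = {x : ⟨x, d4⟩ ∈ ⟦across from⟧} = {d1, d2, d3, d4, d8, d10, d11, d13, d14}
⟦left of d9⟧ = {x : ⟨x, d9⟩ ∈ ⟦left of⟧} = {d3, d4, d5, d6, d9, d10, d11, d13, d14}
⟦cup⟧ = {d2, d4, d5, d8, d9, d12, d13}
… ∩ ⟦which vanished⟧ = {d2, d4, d5, d8, d9, d12, d13} ∩ {d2, d3, d4, d5, d9, d10, d11, d12, d13, d14} = {d2, d4, d5, d9, d12, d13}
… ∩ ⟦across from d4⟧ = {d2, d4, d5, d9, d12, d13} ∩ {d1, d2, d3, d4, d8, d10, d11, d13, d14} = {d2, d4, d13}
… ∩ ⟦left of d9⟧ = {d2, d4, d13} ∩ {d3, d4, d5, d6, d9, d10, d11, d13, d14} = {d4, d13}
… ∩ ⟦light⟧ = {d4, d13} ∩ {d1, d3, d4, d5, d6, d7, d9, d10, d11, d13} = {d4, d13}
So ⟦light cup which vanished across from d4 left of d9⟧ = {d4, d13}.

{d4, d13}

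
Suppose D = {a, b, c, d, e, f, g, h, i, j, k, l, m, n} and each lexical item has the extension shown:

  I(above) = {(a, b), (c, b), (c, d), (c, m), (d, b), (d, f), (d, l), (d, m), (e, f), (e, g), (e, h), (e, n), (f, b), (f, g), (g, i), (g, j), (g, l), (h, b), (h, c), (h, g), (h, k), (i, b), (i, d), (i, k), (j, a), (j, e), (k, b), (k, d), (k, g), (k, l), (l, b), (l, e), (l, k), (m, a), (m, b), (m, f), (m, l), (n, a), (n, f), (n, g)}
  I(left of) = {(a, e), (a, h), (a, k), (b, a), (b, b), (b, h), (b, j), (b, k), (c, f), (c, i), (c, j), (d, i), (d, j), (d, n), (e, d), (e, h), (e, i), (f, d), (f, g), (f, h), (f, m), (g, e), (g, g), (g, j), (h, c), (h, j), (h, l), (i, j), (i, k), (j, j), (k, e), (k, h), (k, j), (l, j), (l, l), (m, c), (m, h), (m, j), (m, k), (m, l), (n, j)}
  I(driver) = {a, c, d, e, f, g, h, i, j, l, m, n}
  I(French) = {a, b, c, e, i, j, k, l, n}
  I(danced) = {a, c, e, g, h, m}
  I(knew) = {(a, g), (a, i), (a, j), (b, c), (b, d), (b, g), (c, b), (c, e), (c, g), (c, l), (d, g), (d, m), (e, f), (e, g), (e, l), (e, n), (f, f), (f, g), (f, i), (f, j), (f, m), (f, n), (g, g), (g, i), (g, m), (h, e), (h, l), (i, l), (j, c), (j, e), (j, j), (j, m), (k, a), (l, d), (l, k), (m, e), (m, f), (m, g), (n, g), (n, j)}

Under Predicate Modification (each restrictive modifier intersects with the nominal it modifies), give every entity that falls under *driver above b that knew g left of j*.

⟦above b⟧ = {x : ⟨x, b⟩ ∈ ⟦above⟧} = {a, c, d, f, h, i, k, l, m}
⟦that knew g⟧ = {x : ⟨x, g⟩ ∈ ⟦knew⟧} = {a, b, c, d, e, f, g, m, n}
⟦left of j⟧ = {x : ⟨x, j⟩ ∈ ⟦left of⟧} = {b, c, d, g, h, i, j, k, l, m, n}
⟦driver⟧ = {a, c, d, e, f, g, h, i, j, l, m, n}
… ∩ ⟦above b⟧ = {a, c, d, e, f, g, h, i, j, l, m, n} ∩ {a, c, d, f, h, i, k, l, m} = {a, c, d, f, h, i, l, m}
… ∩ ⟦that knew g⟧ = {a, c, d, f, h, i, l, m} ∩ {a, b, c, d, e, f, g, m, n} = {a, c, d, f, m}
… ∩ ⟦left of j⟧ = {a, c, d, f, m} ∩ {b, c, d, g, h, i, j, k, l, m, n} = {c, d, m}
So ⟦driver above b that knew g left of j⟧ = {c, d, m}.

{c, d, m}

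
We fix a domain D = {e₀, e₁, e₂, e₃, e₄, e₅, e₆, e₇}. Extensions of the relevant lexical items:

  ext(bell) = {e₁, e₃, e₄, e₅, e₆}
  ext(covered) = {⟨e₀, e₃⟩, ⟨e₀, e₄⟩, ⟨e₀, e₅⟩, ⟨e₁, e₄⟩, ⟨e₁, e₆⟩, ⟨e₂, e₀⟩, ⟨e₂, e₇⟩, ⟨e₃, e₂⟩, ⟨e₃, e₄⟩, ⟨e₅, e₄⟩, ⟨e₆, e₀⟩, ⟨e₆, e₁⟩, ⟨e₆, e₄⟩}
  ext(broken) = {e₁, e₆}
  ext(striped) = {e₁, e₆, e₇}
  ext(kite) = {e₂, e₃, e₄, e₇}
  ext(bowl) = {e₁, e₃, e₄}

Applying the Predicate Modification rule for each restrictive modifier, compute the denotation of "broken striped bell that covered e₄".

⟦that covered e₄⟧ = {x : ⟨x, e₄⟩ ∈ ⟦covered⟧} = {e₀, e₁, e₃, e₅, e₆}
⟦bell⟧ = {e₁, e₃, e₄, e₅, e₆}
… ∩ ⟦that covered e₄⟧ = {e₁, e₃, e₄, e₅, e₆} ∩ {e₀, e₁, e₃, e₅, e₆} = {e₁, e₃, e₅, e₆}
… ∩ ⟦broken⟧ = {e₁, e₃, e₅, e₆} ∩ {e₁, e₆} = {e₁, e₆}
… ∩ ⟦striped⟧ = {e₁, e₆} ∩ {e₁, e₆, e₇} = {e₁, e₆}
So ⟦broken striped bell that covered e₄⟧ = {e₁, e₆}.

{e₁, e₆}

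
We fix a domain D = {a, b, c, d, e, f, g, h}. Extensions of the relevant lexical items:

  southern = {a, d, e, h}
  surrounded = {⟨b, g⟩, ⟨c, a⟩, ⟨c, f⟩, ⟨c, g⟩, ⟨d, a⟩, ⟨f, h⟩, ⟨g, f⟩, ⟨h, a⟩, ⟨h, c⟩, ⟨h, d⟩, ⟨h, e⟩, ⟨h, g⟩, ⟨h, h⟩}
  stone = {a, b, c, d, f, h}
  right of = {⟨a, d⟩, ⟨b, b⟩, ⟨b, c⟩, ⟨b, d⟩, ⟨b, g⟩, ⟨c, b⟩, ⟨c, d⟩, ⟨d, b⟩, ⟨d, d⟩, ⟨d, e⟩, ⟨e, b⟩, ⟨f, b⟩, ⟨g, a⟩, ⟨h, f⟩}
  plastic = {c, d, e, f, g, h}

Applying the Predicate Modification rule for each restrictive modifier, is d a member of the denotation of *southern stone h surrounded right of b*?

yes

⟦h surrounded⟧ = {x : ⟨h, x⟩ ∈ ⟦surrounded⟧} = {a, c, d, e, g, h}
⟦right of b⟧ = {x : ⟨x, b⟩ ∈ ⟦right of⟧} = {b, c, d, e, f}
⟦stone⟧ = {a, b, c, d, f, h}
… ∩ ⟦h surrounded⟧ = {a, b, c, d, f, h} ∩ {a, c, d, e, g, h} = {a, c, d, h}
… ∩ ⟦right of b⟧ = {a, c, d, h} ∩ {b, c, d, e, f} = {c, d}
… ∩ ⟦southern⟧ = {c, d} ∩ {a, d, e, h} = {d}
⟦southern stone h surrounded right of b⟧ = {d}; d ∈ this set.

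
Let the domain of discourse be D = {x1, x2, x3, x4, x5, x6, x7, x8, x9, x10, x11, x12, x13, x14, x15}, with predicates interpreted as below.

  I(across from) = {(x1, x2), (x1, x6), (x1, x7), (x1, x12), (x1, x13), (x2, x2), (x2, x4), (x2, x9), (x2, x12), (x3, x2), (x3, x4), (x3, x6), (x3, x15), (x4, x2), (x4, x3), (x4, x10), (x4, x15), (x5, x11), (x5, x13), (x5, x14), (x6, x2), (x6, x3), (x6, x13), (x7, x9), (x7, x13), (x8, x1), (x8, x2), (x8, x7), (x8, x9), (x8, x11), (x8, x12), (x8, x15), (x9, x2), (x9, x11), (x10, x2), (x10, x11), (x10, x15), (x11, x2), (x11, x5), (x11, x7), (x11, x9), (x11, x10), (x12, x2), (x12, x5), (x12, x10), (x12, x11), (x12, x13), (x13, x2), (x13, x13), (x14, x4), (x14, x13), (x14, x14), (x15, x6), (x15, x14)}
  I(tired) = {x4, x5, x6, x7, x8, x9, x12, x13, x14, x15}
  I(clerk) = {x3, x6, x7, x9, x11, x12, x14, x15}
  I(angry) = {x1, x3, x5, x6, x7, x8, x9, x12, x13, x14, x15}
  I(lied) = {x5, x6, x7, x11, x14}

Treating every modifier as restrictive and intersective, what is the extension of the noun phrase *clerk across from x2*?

{x3, x6, x9, x11, x12}

⟦across from x2⟧ = {x : ⟨x, x2⟩ ∈ ⟦across from⟧} = {x1, x2, x3, x4, x6, x8, x9, x10, x11, x12, x13}
⟦clerk⟧ = {x3, x6, x7, x9, x11, x12, x14, x15}
… ∩ ⟦across from x2⟧ = {x3, x6, x7, x9, x11, x12, x14, x15} ∩ {x1, x2, x3, x4, x6, x8, x9, x10, x11, x12, x13} = {x3, x6, x9, x11, x12}
So ⟦clerk across from x2⟧ = {x3, x6, x9, x11, x12}.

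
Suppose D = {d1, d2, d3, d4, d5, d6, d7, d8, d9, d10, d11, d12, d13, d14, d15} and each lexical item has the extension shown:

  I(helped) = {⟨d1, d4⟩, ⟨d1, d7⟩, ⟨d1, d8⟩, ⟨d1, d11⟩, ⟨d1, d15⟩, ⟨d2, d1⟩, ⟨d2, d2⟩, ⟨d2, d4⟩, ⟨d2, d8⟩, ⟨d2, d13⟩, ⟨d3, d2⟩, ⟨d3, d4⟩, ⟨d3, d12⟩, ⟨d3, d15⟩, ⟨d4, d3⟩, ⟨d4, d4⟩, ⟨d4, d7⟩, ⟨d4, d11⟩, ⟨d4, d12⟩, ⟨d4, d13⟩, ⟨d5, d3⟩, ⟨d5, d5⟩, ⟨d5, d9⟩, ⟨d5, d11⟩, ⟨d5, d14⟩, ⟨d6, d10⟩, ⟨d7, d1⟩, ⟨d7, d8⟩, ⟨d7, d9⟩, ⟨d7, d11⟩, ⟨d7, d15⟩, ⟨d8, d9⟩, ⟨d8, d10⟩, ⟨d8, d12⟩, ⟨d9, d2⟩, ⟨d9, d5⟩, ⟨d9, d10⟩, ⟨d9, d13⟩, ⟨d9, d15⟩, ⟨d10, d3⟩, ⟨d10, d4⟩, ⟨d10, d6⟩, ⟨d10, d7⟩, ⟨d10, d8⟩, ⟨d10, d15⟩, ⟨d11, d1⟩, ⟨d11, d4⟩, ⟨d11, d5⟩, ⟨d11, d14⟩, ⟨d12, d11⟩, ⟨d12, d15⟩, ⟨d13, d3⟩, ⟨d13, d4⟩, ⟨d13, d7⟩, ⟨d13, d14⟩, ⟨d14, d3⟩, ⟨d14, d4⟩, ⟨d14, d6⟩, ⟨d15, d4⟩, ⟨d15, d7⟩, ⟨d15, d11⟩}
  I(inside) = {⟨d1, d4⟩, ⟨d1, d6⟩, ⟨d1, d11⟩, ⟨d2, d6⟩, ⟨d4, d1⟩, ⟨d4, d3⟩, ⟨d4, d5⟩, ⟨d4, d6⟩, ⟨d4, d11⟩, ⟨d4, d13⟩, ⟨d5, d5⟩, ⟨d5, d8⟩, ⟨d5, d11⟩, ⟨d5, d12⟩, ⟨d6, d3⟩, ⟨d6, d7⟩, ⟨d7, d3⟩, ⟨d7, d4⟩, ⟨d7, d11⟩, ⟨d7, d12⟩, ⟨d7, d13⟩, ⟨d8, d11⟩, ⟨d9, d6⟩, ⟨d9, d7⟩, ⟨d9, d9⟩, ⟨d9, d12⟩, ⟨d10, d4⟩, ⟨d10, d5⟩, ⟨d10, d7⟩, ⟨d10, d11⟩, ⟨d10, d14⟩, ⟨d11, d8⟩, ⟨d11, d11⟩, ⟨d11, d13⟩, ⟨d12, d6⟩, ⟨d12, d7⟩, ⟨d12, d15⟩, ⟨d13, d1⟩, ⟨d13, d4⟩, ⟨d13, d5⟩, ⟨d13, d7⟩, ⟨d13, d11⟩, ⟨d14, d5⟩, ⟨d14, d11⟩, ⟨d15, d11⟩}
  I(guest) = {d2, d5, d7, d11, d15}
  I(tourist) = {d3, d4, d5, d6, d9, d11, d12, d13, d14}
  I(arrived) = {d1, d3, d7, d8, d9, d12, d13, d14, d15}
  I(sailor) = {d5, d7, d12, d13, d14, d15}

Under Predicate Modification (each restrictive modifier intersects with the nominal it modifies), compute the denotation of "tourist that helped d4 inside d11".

⟦that helped d4⟧ = {x : ⟨x, d4⟩ ∈ ⟦helped⟧} = {d1, d2, d3, d4, d10, d11, d13, d14, d15}
⟦inside d11⟧ = {x : ⟨x, d11⟩ ∈ ⟦inside⟧} = {d1, d4, d5, d7, d8, d10, d11, d13, d14, d15}
⟦tourist⟧ = {d3, d4, d5, d6, d9, d11, d12, d13, d14}
… ∩ ⟦that helped d4⟧ = {d3, d4, d5, d6, d9, d11, d12, d13, d14} ∩ {d1, d2, d3, d4, d10, d11, d13, d14, d15} = {d3, d4, d11, d13, d14}
… ∩ ⟦inside d11⟧ = {d3, d4, d11, d13, d14} ∩ {d1, d4, d5, d7, d8, d10, d11, d13, d14, d15} = {d4, d11, d13, d14}
So ⟦tourist that helped d4 inside d11⟧ = {d4, d11, d13, d14}.

{d4, d11, d13, d14}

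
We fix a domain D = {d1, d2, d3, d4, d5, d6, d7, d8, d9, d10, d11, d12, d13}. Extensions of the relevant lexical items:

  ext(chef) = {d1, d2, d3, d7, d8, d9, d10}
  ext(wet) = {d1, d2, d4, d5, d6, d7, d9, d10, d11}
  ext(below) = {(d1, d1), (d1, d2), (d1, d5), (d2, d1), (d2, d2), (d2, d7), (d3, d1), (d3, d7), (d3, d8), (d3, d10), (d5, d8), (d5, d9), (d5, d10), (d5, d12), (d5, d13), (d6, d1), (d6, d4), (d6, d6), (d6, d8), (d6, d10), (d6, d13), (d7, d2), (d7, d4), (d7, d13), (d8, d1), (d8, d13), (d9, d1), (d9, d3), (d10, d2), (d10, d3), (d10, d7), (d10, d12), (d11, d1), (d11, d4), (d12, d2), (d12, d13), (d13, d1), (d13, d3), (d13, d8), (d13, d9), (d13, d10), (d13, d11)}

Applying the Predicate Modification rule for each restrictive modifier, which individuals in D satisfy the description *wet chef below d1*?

{d1, d2, d9}

⟦below d1⟧ = {x : ⟨x, d1⟩ ∈ ⟦below⟧} = {d1, d2, d3, d6, d8, d9, d11, d13}
⟦chef⟧ = {d1, d2, d3, d7, d8, d9, d10}
… ∩ ⟦below d1⟧ = {d1, d2, d3, d7, d8, d9, d10} ∩ {d1, d2, d3, d6, d8, d9, d11, d13} = {d1, d2, d3, d8, d9}
… ∩ ⟦wet⟧ = {d1, d2, d3, d8, d9} ∩ {d1, d2, d4, d5, d6, d7, d9, d10, d11} = {d1, d2, d9}
So ⟦wet chef below d1⟧ = {d1, d2, d9}.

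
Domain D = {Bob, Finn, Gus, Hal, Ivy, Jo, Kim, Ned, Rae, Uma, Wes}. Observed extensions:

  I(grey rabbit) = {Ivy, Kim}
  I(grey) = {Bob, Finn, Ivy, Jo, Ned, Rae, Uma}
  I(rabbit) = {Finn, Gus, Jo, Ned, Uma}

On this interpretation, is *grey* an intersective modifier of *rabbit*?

no

⟦grey⟧ ∩ ⟦rabbit⟧ = {Bob, Finn, Ivy, Jo, Ned, Rae, Uma} ∩ {Finn, Gus, Jo, Ned, Uma} = {Finn, Jo, Ned, Uma}
Observed ⟦grey rabbit⟧ = {Ivy, Kim}.
These differ, so the modifier is not intersective in this model.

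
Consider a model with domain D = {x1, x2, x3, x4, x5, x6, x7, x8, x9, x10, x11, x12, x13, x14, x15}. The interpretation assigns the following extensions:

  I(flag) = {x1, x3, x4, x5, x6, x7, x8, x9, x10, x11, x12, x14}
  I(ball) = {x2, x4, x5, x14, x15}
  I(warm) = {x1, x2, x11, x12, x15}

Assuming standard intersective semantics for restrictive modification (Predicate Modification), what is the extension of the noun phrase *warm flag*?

{x1, x11, x12}

⟦flag⟧ = {x1, x3, x4, x5, x6, x7, x8, x9, x10, x11, x12, x14}
… ∩ ⟦warm⟧ = {x1, x3, x4, x5, x6, x7, x8, x9, x10, x11, x12, x14} ∩ {x1, x2, x11, x12, x15} = {x1, x11, x12}
So ⟦warm flag⟧ = {x1, x11, x12}.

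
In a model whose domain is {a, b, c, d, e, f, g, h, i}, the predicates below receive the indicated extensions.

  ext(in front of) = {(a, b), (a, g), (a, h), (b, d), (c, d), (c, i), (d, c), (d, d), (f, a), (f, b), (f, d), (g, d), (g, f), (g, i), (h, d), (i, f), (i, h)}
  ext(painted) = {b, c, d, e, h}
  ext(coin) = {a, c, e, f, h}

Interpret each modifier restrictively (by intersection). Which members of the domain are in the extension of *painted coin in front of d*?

{c, h}

⟦in front of d⟧ = {x : ⟨x, d⟩ ∈ ⟦in front of⟧} = {b, c, d, f, g, h}
⟦coin⟧ = {a, c, e, f, h}
… ∩ ⟦in front of d⟧ = {a, c, e, f, h} ∩ {b, c, d, f, g, h} = {c, f, h}
… ∩ ⟦painted⟧ = {c, f, h} ∩ {b, c, d, e, h} = {c, h}
So ⟦painted coin in front of d⟧ = {c, h}.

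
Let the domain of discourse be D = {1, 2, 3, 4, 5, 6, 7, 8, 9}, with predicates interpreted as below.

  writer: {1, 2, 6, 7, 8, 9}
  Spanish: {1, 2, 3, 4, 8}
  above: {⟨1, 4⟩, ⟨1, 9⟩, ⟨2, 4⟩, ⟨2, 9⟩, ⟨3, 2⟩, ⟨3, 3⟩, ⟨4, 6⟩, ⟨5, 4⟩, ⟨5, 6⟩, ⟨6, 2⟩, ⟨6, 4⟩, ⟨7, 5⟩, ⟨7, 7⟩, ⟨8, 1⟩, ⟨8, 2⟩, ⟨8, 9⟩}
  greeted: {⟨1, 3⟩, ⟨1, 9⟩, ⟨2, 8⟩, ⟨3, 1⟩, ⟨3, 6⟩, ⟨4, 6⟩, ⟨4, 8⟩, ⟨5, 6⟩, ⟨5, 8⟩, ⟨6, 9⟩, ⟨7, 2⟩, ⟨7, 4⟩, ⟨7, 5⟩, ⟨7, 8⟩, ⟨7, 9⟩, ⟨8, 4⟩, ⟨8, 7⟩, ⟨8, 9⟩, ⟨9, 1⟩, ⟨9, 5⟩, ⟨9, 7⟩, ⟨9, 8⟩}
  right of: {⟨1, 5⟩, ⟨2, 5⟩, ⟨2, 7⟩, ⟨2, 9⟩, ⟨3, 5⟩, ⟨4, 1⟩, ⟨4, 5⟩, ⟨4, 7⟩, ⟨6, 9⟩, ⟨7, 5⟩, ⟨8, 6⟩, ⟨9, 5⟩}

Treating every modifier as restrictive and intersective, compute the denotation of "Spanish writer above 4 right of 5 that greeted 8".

{2}

⟦above 4⟧ = {x : ⟨x, 4⟩ ∈ ⟦above⟧} = {1, 2, 5, 6}
⟦right of 5⟧ = {x : ⟨x, 5⟩ ∈ ⟦right of⟧} = {1, 2, 3, 4, 7, 9}
⟦that greeted 8⟧ = {x : ⟨x, 8⟩ ∈ ⟦greeted⟧} = {2, 4, 5, 7, 9}
⟦writer⟧ = {1, 2, 6, 7, 8, 9}
… ∩ ⟦above 4⟧ = {1, 2, 6, 7, 8, 9} ∩ {1, 2, 5, 6} = {1, 2, 6}
… ∩ ⟦right of 5⟧ = {1, 2, 6} ∩ {1, 2, 3, 4, 7, 9} = {1, 2}
… ∩ ⟦that greeted 8⟧ = {1, 2} ∩ {2, 4, 5, 7, 9} = {2}
… ∩ ⟦Spanish⟧ = {2} ∩ {1, 2, 3, 4, 8} = {2}
So ⟦Spanish writer above 4 right of 5 that greeted 8⟧ = {2}.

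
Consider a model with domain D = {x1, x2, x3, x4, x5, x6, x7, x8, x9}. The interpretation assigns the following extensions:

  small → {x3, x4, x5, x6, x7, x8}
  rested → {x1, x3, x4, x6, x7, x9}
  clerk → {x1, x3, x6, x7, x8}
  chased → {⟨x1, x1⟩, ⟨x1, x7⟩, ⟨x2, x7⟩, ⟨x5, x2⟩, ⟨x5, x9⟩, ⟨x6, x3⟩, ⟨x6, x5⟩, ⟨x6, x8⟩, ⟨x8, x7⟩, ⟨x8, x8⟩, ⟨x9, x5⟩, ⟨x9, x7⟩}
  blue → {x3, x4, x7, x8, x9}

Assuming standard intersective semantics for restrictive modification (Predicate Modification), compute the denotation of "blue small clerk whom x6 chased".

{x3, x8}

⟦whom x6 chased⟧ = {x : ⟨x6, x⟩ ∈ ⟦chased⟧} = {x3, x5, x8}
⟦clerk⟧ = {x1, x3, x6, x7, x8}
… ∩ ⟦whom x6 chased⟧ = {x1, x3, x6, x7, x8} ∩ {x3, x5, x8} = {x3, x8}
… ∩ ⟦blue⟧ = {x3, x8} ∩ {x3, x4, x7, x8, x9} = {x3, x8}
… ∩ ⟦small⟧ = {x3, x8} ∩ {x3, x4, x5, x6, x7, x8} = {x3, x8}
So ⟦blue small clerk whom x6 chased⟧ = {x3, x8}.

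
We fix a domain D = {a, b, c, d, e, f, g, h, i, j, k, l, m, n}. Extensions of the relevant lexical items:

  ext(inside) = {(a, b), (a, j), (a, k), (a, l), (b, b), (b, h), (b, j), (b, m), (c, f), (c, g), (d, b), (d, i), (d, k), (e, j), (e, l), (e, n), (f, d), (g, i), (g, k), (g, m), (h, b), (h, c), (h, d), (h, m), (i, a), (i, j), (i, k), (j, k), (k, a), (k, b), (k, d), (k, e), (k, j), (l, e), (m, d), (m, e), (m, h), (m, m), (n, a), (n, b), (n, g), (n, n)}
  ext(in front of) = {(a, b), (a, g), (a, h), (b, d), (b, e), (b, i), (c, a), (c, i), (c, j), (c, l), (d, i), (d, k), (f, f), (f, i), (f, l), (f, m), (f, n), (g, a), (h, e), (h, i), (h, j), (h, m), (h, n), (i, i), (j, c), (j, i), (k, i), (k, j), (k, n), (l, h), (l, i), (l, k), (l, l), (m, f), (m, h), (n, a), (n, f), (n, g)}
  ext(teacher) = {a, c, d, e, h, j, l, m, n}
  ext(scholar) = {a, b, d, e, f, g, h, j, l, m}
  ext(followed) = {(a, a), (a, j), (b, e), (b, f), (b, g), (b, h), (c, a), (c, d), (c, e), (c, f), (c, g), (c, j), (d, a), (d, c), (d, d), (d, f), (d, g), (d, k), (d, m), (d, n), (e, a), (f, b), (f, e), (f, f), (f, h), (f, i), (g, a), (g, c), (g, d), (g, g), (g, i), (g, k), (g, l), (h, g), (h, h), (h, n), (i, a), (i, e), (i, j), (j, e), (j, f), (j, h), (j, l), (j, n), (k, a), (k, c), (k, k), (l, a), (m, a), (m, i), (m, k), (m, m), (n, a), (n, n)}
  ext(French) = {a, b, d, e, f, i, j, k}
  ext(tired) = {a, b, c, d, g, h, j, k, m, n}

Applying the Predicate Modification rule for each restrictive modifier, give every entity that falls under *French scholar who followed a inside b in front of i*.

⟦who followed a⟧ = {x : ⟨x, a⟩ ∈ ⟦followed⟧} = {a, c, d, e, g, i, k, l, m, n}
⟦inside b⟧ = {x : ⟨x, b⟩ ∈ ⟦inside⟧} = {a, b, d, h, k, n}
⟦in front of i⟧ = {x : ⟨x, i⟩ ∈ ⟦in front of⟧} = {b, c, d, f, h, i, j, k, l}
⟦scholar⟧ = {a, b, d, e, f, g, h, j, l, m}
… ∩ ⟦who followed a⟧ = {a, b, d, e, f, g, h, j, l, m} ∩ {a, c, d, e, g, i, k, l, m, n} = {a, d, e, g, l, m}
… ∩ ⟦inside b⟧ = {a, d, e, g, l, m} ∩ {a, b, d, h, k, n} = {a, d}
… ∩ ⟦in front of i⟧ = {a, d} ∩ {b, c, d, f, h, i, j, k, l} = {d}
… ∩ ⟦French⟧ = {d} ∩ {a, b, d, e, f, i, j, k} = {d}
So ⟦French scholar who followed a inside b in front of i⟧ = {d}.

{d}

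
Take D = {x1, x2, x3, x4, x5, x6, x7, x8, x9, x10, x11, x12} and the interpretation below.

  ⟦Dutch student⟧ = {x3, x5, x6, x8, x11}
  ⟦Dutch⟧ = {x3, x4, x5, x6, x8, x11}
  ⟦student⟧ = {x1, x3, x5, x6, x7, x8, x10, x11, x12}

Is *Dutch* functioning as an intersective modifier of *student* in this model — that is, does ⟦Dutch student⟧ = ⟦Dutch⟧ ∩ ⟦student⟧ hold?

yes

⟦Dutch⟧ ∩ ⟦student⟧ = {x3, x4, x5, x6, x8, x11} ∩ {x1, x3, x5, x6, x7, x8, x10, x11, x12} = {x3, x5, x6, x8, x11}
Observed ⟦Dutch student⟧ = {x3, x5, x6, x8, x11}.
These coincide, so the modifier is intersective here.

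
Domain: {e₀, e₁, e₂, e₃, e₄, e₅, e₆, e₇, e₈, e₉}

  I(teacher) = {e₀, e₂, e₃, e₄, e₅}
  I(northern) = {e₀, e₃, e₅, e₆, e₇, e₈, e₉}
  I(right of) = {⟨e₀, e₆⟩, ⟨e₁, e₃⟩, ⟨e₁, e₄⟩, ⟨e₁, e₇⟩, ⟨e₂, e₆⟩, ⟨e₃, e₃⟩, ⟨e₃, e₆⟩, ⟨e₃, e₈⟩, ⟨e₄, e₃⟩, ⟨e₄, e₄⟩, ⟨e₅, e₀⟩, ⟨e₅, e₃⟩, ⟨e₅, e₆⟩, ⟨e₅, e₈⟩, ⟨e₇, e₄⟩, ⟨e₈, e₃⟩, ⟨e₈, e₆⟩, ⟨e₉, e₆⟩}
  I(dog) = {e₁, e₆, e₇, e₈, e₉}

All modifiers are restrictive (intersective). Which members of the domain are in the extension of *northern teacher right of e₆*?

⟦right of e₆⟧ = {x : ⟨x, e₆⟩ ∈ ⟦right of⟧} = {e₀, e₂, e₃, e₅, e₈, e₉}
⟦teacher⟧ = {e₀, e₂, e₃, e₄, e₅}
… ∩ ⟦right of e₆⟧ = {e₀, e₂, e₃, e₄, e₅} ∩ {e₀, e₂, e₃, e₅, e₈, e₉} = {e₀, e₂, e₃, e₅}
… ∩ ⟦northern⟧ = {e₀, e₂, e₃, e₅} ∩ {e₀, e₃, e₅, e₆, e₇, e₈, e₉} = {e₀, e₃, e₅}
So ⟦northern teacher right of e₆⟧ = {e₀, e₃, e₅}.

{e₀, e₃, e₅}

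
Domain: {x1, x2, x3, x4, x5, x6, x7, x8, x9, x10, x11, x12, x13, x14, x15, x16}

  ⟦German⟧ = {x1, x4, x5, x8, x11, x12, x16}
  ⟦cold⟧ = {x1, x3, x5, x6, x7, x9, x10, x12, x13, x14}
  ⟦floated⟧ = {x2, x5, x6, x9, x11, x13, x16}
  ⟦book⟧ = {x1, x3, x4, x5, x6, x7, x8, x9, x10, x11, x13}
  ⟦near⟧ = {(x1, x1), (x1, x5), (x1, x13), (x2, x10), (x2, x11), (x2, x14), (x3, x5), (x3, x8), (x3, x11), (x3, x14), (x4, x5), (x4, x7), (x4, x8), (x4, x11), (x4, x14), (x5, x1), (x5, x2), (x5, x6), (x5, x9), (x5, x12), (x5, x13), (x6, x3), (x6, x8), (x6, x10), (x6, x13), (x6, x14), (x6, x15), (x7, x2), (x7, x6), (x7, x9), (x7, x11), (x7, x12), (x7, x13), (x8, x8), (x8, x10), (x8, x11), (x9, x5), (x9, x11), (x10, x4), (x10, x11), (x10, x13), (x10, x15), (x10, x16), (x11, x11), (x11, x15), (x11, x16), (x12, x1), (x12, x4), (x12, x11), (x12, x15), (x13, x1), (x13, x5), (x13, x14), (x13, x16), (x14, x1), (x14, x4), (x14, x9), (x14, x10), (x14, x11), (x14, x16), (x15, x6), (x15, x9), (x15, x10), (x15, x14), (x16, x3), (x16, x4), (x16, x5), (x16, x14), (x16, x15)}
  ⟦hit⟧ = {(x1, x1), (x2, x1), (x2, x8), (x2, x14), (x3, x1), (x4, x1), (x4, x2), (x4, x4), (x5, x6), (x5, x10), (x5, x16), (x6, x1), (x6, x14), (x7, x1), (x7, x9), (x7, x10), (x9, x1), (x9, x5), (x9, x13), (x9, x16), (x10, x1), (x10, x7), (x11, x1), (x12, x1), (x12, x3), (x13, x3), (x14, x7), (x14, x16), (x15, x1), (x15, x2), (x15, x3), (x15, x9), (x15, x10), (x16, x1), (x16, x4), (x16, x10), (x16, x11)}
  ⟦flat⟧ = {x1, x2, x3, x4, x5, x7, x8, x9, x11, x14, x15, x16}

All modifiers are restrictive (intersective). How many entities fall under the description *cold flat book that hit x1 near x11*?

3

⟦that hit x1⟧ = {x : ⟨x, x1⟩ ∈ ⟦hit⟧} = {x1, x2, x3, x4, x6, x7, x9, x10, x11, x12, x15, x16}
⟦near x11⟧ = {x : ⟨x, x11⟩ ∈ ⟦near⟧} = {x2, x3, x4, x7, x8, x9, x10, x11, x12, x14}
⟦book⟧ = {x1, x3, x4, x5, x6, x7, x8, x9, x10, x11, x13}
… ∩ ⟦that hit x1⟧ = {x1, x3, x4, x5, x6, x7, x8, x9, x10, x11, x13} ∩ {x1, x2, x3, x4, x6, x7, x9, x10, x11, x12, x15, x16} = {x1, x3, x4, x6, x7, x9, x10, x11}
… ∩ ⟦near x11⟧ = {x1, x3, x4, x6, x7, x9, x10, x11} ∩ {x2, x3, x4, x7, x8, x9, x10, x11, x12, x14} = {x3, x4, x7, x9, x10, x11}
… ∩ ⟦cold⟧ = {x3, x4, x7, x9, x10, x11} ∩ {x1, x3, x5, x6, x7, x9, x10, x12, x13, x14} = {x3, x7, x9, x10}
… ∩ ⟦flat⟧ = {x3, x7, x9, x10} ∩ {x1, x2, x3, x4, x5, x7, x8, x9, x11, x14, x15, x16} = {x3, x7, x9}
⟦cold flat book that hit x1 near x11⟧ = {x3, x7, x9}, so the cardinality is 3.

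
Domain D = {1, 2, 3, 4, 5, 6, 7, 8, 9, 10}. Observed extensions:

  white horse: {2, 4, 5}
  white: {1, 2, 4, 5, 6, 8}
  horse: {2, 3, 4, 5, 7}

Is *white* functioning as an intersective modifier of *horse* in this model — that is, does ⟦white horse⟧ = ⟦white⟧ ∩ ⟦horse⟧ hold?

⟦white⟧ ∩ ⟦horse⟧ = {1, 2, 4, 5, 6, 8} ∩ {2, 3, 4, 5, 7} = {2, 4, 5}
Observed ⟦white horse⟧ = {2, 4, 5}.
These coincide, so the modifier is intersective here.

yes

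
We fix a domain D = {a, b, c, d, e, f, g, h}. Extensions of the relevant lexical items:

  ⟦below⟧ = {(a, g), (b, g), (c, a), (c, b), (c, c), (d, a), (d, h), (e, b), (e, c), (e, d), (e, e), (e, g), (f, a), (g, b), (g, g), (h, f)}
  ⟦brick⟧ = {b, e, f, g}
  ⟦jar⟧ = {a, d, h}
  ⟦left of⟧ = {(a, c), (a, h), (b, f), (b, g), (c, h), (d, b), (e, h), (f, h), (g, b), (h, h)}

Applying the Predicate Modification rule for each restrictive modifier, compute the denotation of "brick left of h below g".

⟦left of h⟧ = {x : ⟨x, h⟩ ∈ ⟦left of⟧} = {a, c, e, f, h}
⟦below g⟧ = {x : ⟨x, g⟩ ∈ ⟦below⟧} = {a, b, e, g}
⟦brick⟧ = {b, e, f, g}
… ∩ ⟦left of h⟧ = {b, e, f, g} ∩ {a, c, e, f, h} = {e, f}
… ∩ ⟦below g⟧ = {e, f} ∩ {a, b, e, g} = {e}
So ⟦brick left of h below g⟧ = {e}.

{e}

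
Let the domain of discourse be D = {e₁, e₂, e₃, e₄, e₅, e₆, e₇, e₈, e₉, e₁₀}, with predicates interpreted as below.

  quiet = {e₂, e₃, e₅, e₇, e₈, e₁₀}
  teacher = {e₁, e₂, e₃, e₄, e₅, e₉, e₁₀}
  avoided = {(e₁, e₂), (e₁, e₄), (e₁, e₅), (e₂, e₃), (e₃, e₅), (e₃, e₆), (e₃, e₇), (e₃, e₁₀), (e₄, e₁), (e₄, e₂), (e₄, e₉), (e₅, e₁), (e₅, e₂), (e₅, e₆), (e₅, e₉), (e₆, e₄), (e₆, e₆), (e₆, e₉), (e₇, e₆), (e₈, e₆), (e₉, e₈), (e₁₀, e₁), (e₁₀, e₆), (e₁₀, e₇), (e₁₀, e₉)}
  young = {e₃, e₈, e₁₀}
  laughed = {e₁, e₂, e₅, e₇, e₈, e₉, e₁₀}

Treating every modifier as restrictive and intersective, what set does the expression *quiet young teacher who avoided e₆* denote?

⟦who avoided e₆⟧ = {x : ⟨x, e₆⟩ ∈ ⟦avoided⟧} = {e₃, e₅, e₆, e₇, e₈, e₁₀}
⟦teacher⟧ = {e₁, e₂, e₃, e₄, e₅, e₉, e₁₀}
… ∩ ⟦who avoided e₆⟧ = {e₁, e₂, e₃, e₄, e₅, e₉, e₁₀} ∩ {e₃, e₅, e₆, e₇, e₈, e₁₀} = {e₃, e₅, e₁₀}
… ∩ ⟦quiet⟧ = {e₃, e₅, e₁₀} ∩ {e₂, e₃, e₅, e₇, e₈, e₁₀} = {e₃, e₅, e₁₀}
… ∩ ⟦young⟧ = {e₃, e₅, e₁₀} ∩ {e₃, e₈, e₁₀} = {e₃, e₁₀}
So ⟦quiet young teacher who avoided e₆⟧ = {e₃, e₁₀}.

{e₃, e₁₀}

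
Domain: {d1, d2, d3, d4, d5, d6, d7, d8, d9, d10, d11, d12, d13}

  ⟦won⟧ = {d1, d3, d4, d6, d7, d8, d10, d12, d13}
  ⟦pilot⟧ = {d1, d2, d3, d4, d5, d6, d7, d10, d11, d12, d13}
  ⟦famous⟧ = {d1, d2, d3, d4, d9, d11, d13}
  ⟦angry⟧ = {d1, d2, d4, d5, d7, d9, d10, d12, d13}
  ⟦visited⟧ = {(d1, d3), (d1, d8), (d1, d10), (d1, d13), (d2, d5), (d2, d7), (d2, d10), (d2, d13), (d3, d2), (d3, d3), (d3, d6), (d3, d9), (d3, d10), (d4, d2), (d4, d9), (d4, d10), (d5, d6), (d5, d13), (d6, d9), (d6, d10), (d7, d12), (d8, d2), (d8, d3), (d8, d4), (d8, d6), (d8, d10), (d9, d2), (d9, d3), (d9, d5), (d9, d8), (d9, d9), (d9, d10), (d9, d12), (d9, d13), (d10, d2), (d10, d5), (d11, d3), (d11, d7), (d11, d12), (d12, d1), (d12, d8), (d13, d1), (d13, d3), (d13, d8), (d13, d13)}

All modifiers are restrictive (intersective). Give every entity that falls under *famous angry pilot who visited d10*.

⟦who visited d10⟧ = {x : ⟨x, d10⟩ ∈ ⟦visited⟧} = {d1, d2, d3, d4, d6, d8, d9}
⟦pilot⟧ = {d1, d2, d3, d4, d5, d6, d7, d10, d11, d12, d13}
… ∩ ⟦who visited d10⟧ = {d1, d2, d3, d4, d5, d6, d7, d10, d11, d12, d13} ∩ {d1, d2, d3, d4, d6, d8, d9} = {d1, d2, d3, d4, d6}
… ∩ ⟦famous⟧ = {d1, d2, d3, d4, d6} ∩ {d1, d2, d3, d4, d9, d11, d13} = {d1, d2, d3, d4}
… ∩ ⟦angry⟧ = {d1, d2, d3, d4} ∩ {d1, d2, d4, d5, d7, d9, d10, d12, d13} = {d1, d2, d4}
So ⟦famous angry pilot who visited d10⟧ = {d1, d2, d4}.

{d1, d2, d4}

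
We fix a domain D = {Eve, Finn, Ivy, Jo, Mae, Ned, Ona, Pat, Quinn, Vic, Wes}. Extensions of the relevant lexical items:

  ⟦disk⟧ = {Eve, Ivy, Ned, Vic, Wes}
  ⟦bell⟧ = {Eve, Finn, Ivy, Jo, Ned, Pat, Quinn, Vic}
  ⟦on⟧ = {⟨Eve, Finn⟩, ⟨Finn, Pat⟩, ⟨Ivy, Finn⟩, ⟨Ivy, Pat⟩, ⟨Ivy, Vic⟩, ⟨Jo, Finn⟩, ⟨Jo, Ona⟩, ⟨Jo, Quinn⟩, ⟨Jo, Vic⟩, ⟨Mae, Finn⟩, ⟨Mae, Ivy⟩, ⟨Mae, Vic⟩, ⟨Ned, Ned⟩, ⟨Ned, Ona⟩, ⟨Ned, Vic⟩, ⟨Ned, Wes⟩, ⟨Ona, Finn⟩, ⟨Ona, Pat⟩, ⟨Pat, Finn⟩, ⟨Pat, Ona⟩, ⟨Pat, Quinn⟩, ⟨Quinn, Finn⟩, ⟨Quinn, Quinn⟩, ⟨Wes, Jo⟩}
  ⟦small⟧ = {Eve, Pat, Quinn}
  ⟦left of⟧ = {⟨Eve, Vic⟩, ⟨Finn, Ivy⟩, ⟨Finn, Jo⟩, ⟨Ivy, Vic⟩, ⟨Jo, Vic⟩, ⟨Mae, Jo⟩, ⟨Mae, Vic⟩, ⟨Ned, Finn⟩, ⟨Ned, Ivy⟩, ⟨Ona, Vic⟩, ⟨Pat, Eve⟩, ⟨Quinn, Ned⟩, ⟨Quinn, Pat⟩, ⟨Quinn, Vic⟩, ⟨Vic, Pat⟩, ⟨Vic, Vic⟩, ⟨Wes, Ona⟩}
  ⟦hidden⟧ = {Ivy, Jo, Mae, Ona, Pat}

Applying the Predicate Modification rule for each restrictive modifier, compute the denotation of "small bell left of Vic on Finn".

⟦left of Vic⟧ = {x : ⟨x, Vic⟩ ∈ ⟦left of⟧} = {Eve, Ivy, Jo, Mae, Ona, Quinn, Vic}
⟦on Finn⟧ = {x : ⟨x, Finn⟩ ∈ ⟦on⟧} = {Eve, Ivy, Jo, Mae, Ona, Pat, Quinn}
⟦bell⟧ = {Eve, Finn, Ivy, Jo, Ned, Pat, Quinn, Vic}
… ∩ ⟦left of Vic⟧ = {Eve, Finn, Ivy, Jo, Ned, Pat, Quinn, Vic} ∩ {Eve, Ivy, Jo, Mae, Ona, Quinn, Vic} = {Eve, Ivy, Jo, Quinn, Vic}
… ∩ ⟦on Finn⟧ = {Eve, Ivy, Jo, Quinn, Vic} ∩ {Eve, Ivy, Jo, Mae, Ona, Pat, Quinn} = {Eve, Ivy, Jo, Quinn}
… ∩ ⟦small⟧ = {Eve, Ivy, Jo, Quinn} ∩ {Eve, Pat, Quinn} = {Eve, Quinn}
So ⟦small bell left of Vic on Finn⟧ = {Eve, Quinn}.

{Eve, Quinn}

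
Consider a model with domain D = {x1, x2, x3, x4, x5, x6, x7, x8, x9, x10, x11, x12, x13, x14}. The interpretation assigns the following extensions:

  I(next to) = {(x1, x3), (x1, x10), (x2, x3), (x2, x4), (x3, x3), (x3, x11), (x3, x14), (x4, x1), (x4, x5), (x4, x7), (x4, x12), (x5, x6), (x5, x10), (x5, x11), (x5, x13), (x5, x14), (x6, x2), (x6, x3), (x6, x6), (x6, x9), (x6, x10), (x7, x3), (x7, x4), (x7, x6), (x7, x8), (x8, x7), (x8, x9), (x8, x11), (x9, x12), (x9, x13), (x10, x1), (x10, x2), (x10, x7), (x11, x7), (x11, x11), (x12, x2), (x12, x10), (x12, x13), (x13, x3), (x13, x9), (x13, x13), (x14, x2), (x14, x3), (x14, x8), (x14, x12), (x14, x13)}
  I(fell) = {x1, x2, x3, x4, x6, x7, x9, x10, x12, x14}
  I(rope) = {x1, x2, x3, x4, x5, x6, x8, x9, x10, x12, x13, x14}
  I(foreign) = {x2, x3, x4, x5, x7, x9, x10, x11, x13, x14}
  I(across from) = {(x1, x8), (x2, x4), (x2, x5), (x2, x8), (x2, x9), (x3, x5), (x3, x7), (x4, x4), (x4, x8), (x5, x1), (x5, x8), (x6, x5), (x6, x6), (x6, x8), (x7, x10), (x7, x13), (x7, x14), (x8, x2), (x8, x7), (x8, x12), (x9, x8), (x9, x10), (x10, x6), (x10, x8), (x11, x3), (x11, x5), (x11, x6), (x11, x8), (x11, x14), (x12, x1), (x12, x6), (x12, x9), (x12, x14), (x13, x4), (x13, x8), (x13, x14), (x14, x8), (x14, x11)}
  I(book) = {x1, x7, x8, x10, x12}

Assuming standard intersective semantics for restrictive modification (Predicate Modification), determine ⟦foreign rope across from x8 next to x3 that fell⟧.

⟦across from x8⟧ = {x : ⟨x, x8⟩ ∈ ⟦across from⟧} = {x1, x2, x4, x5, x6, x9, x10, x11, x13, x14}
⟦next to x3⟧ = {x : ⟨x, x3⟩ ∈ ⟦next to⟧} = {x1, x2, x3, x6, x7, x13, x14}
⟦that fell⟧ = ⟦fell⟧ = {x1, x2, x3, x4, x6, x7, x9, x10, x12, x14}
⟦rope⟧ = {x1, x2, x3, x4, x5, x6, x8, x9, x10, x12, x13, x14}
… ∩ ⟦across from x8⟧ = {x1, x2, x3, x4, x5, x6, x8, x9, x10, x12, x13, x14} ∩ {x1, x2, x4, x5, x6, x9, x10, x11, x13, x14} = {x1, x2, x4, x5, x6, x9, x10, x13, x14}
… ∩ ⟦next to x3⟧ = {x1, x2, x4, x5, x6, x9, x10, x13, x14} ∩ {x1, x2, x3, x6, x7, x13, x14} = {x1, x2, x6, x13, x14}
… ∩ ⟦that fell⟧ = {x1, x2, x6, x13, x14} ∩ {x1, x2, x3, x4, x6, x7, x9, x10, x12, x14} = {x1, x2, x6, x14}
… ∩ ⟦foreign⟧ = {x1, x2, x6, x14} ∩ {x2, x3, x4, x5, x7, x9, x10, x11, x13, x14} = {x2, x14}
So ⟦foreign rope across from x8 next to x3 that fell⟧ = {x2, x14}.

{x2, x14}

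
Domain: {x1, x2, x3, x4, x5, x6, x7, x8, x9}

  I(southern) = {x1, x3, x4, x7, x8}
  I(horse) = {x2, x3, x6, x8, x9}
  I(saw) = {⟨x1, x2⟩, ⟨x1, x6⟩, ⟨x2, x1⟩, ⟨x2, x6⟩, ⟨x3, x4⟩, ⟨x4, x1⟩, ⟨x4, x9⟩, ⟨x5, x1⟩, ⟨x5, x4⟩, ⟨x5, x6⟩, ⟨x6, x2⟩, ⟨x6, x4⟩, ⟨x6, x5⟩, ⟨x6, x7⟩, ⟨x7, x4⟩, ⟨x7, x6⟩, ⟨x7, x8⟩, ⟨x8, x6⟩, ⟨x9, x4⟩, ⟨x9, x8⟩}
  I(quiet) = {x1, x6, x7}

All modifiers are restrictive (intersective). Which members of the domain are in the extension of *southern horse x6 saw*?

{ }

⟦x6 saw⟧ = {x : ⟨x6, x⟩ ∈ ⟦saw⟧} = {x2, x4, x5, x7}
⟦horse⟧ = {x2, x3, x6, x8, x9}
… ∩ ⟦x6 saw⟧ = {x2, x3, x6, x8, x9} ∩ {x2, x4, x5, x7} = {x2}
… ∩ ⟦southern⟧ = {x2} ∩ {x1, x3, x4, x7, x8} = ∅
So ⟦southern horse x6 saw⟧ = { }.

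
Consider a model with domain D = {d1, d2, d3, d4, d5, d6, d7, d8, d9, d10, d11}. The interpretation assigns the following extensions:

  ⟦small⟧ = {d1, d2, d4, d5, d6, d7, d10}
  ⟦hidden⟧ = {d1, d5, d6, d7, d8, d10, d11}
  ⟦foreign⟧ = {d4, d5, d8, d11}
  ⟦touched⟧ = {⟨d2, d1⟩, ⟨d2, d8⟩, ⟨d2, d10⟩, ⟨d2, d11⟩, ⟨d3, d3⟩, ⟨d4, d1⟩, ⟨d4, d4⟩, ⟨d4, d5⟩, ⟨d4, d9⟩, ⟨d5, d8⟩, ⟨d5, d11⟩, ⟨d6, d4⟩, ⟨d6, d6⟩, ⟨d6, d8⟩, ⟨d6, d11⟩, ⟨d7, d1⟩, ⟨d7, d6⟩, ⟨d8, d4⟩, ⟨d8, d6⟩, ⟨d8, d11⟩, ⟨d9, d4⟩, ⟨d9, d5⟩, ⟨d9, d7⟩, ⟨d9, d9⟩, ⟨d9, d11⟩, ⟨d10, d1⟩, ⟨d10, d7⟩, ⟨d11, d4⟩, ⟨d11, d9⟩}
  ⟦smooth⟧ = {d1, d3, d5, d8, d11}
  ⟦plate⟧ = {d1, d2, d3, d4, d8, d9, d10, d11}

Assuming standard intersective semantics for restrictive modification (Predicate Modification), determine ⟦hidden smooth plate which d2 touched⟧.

{d1, d8, d11}

⟦which d2 touched⟧ = {x : ⟨d2, x⟩ ∈ ⟦touched⟧} = {d1, d8, d10, d11}
⟦plate⟧ = {d1, d2, d3, d4, d8, d9, d10, d11}
… ∩ ⟦which d2 touched⟧ = {d1, d2, d3, d4, d8, d9, d10, d11} ∩ {d1, d8, d10, d11} = {d1, d8, d10, d11}
… ∩ ⟦hidden⟧ = {d1, d8, d10, d11} ∩ {d1, d5, d6, d7, d8, d10, d11} = {d1, d8, d10, d11}
… ∩ ⟦smooth⟧ = {d1, d8, d10, d11} ∩ {d1, d3, d5, d8, d11} = {d1, d8, d11}
So ⟦hidden smooth plate which d2 touched⟧ = {d1, d8, d11}.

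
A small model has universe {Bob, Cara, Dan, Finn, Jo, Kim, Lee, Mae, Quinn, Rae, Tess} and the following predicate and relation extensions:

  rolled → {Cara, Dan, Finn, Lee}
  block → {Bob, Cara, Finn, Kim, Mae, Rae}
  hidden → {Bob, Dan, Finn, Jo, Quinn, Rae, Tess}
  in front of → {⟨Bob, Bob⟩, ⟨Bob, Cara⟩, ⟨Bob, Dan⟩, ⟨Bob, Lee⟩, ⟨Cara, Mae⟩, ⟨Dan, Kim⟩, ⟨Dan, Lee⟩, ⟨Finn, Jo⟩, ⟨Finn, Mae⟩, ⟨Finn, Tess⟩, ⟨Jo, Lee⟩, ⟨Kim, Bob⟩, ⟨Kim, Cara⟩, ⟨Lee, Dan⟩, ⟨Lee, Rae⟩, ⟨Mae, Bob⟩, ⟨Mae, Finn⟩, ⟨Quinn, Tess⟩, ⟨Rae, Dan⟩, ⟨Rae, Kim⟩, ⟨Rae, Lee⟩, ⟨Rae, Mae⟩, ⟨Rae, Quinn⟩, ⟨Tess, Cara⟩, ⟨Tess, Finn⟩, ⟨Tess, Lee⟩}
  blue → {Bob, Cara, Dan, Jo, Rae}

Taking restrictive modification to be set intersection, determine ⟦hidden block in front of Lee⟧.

{Bob, Rae}

⟦in front of Lee⟧ = {x : ⟨x, Lee⟩ ∈ ⟦in front of⟧} = {Bob, Dan, Jo, Rae, Tess}
⟦block⟧ = {Bob, Cara, Finn, Kim, Mae, Rae}
… ∩ ⟦in front of Lee⟧ = {Bob, Cara, Finn, Kim, Mae, Rae} ∩ {Bob, Dan, Jo, Rae, Tess} = {Bob, Rae}
… ∩ ⟦hidden⟧ = {Bob, Rae} ∩ {Bob, Dan, Finn, Jo, Quinn, Rae, Tess} = {Bob, Rae}
So ⟦hidden block in front of Lee⟧ = {Bob, Rae}.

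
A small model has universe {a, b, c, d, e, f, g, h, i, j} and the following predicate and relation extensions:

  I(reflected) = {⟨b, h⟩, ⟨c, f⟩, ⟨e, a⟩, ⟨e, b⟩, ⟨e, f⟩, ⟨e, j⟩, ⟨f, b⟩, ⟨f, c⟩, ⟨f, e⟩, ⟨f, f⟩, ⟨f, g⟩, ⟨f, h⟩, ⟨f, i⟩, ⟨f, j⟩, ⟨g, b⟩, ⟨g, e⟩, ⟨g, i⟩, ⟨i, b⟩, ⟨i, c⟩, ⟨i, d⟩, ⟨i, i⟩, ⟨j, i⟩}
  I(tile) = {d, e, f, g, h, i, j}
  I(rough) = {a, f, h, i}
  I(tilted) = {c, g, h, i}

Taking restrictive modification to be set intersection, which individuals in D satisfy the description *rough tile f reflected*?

{f, h, i}

⟦f reflected⟧ = {x : ⟨f, x⟩ ∈ ⟦reflected⟧} = {b, c, e, f, g, h, i, j}
⟦tile⟧ = {d, e, f, g, h, i, j}
… ∩ ⟦f reflected⟧ = {d, e, f, g, h, i, j} ∩ {b, c, e, f, g, h, i, j} = {e, f, g, h, i, j}
… ∩ ⟦rough⟧ = {e, f, g, h, i, j} ∩ {a, f, h, i} = {f, h, i}
So ⟦rough tile f reflected⟧ = {f, h, i}.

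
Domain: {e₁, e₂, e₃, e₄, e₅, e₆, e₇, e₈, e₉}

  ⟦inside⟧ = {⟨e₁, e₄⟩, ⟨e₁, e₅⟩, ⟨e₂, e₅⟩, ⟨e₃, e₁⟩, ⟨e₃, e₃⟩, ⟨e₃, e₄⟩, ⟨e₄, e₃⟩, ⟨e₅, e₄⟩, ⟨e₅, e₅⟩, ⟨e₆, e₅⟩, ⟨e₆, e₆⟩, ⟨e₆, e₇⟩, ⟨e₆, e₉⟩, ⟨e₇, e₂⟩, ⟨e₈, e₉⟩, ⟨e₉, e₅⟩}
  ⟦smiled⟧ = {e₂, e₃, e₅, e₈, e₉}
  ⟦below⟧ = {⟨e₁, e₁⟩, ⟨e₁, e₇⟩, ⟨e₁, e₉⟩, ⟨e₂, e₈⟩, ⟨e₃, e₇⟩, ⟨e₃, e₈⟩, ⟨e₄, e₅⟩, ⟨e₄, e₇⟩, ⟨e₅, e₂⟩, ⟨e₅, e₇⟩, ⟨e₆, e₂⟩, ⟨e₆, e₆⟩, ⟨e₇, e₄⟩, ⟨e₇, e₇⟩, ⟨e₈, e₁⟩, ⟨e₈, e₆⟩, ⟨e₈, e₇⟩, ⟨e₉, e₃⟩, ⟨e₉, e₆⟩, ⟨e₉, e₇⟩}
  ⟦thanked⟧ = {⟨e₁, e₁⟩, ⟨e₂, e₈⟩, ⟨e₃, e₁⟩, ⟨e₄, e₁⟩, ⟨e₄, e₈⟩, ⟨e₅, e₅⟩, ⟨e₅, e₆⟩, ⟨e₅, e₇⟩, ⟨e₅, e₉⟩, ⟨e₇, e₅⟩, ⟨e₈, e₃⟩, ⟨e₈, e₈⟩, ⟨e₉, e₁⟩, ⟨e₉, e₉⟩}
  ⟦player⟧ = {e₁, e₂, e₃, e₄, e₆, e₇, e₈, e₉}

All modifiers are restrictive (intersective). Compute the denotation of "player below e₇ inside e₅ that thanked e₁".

⟦below e₇⟧ = {x : ⟨x, e₇⟩ ∈ ⟦below⟧} = {e₁, e₃, e₄, e₅, e₇, e₈, e₉}
⟦inside e₅⟧ = {x : ⟨x, e₅⟩ ∈ ⟦inside⟧} = {e₁, e₂, e₅, e₆, e₉}
⟦that thanked e₁⟧ = {x : ⟨x, e₁⟩ ∈ ⟦thanked⟧} = {e₁, e₃, e₄, e₉}
⟦player⟧ = {e₁, e₂, e₃, e₄, e₆, e₇, e₈, e₉}
… ∩ ⟦below e₇⟧ = {e₁, e₂, e₃, e₄, e₆, e₇, e₈, e₉} ∩ {e₁, e₃, e₄, e₅, e₇, e₈, e₉} = {e₁, e₃, e₄, e₇, e₈, e₉}
… ∩ ⟦inside e₅⟧ = {e₁, e₃, e₄, e₇, e₈, e₉} ∩ {e₁, e₂, e₅, e₆, e₉} = {e₁, e₉}
… ∩ ⟦that thanked e₁⟧ = {e₁, e₉} ∩ {e₁, e₃, e₄, e₉} = {e₁, e₉}
So ⟦player below e₇ inside e₅ that thanked e₁⟧ = {e₁, e₉}.

{e₁, e₉}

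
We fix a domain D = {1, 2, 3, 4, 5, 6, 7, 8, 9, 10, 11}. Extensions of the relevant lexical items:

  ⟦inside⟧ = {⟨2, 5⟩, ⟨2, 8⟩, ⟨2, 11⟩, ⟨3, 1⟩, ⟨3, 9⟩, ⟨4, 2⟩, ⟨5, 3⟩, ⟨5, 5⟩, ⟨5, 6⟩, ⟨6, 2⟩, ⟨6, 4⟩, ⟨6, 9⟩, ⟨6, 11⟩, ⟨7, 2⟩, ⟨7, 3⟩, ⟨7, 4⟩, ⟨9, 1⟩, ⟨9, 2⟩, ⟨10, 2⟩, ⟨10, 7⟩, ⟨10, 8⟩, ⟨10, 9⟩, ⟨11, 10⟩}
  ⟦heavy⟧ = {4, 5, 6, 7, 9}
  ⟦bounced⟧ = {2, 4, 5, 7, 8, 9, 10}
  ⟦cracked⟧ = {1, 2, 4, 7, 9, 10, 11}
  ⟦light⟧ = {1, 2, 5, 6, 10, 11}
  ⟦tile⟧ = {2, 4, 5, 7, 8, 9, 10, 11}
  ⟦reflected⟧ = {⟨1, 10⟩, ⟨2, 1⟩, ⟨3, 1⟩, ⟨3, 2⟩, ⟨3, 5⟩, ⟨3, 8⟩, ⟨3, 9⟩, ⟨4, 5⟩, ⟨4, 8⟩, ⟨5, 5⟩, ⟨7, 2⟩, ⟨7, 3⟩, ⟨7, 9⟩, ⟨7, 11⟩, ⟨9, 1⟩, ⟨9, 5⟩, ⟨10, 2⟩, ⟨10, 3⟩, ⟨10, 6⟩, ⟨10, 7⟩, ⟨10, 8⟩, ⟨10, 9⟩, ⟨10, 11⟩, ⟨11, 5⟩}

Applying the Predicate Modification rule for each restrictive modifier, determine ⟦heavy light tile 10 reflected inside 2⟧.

⟦10 reflected⟧ = {x : ⟨10, x⟩ ∈ ⟦reflected⟧} = {2, 3, 6, 7, 8, 9, 11}
⟦inside 2⟧ = {x : ⟨x, 2⟩ ∈ ⟦inside⟧} = {4, 6, 7, 9, 10}
⟦tile⟧ = {2, 4, 5, 7, 8, 9, 10, 11}
… ∩ ⟦10 reflected⟧ = {2, 4, 5, 7, 8, 9, 10, 11} ∩ {2, 3, 6, 7, 8, 9, 11} = {2, 7, 8, 9, 11}
… ∩ ⟦inside 2⟧ = {2, 7, 8, 9, 11} ∩ {4, 6, 7, 9, 10} = {7, 9}
… ∩ ⟦heavy⟧ = {7, 9} ∩ {4, 5, 6, 7, 9} = {7, 9}
… ∩ ⟦light⟧ = {7, 9} ∩ {1, 2, 5, 6, 10, 11} = ∅
So ⟦heavy light tile 10 reflected inside 2⟧ = { }.

{ }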